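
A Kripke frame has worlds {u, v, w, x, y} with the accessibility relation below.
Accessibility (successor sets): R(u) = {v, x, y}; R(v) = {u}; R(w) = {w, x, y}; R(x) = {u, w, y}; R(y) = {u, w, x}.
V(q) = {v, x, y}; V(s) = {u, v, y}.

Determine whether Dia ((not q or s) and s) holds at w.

Yes

At w: Dia ((not q or s) and s) requires (not q or s) and s at some successor in {w, x, y}.
  (not q or s) and s holds at y, so Dia ((not q or s) and s) is true at w.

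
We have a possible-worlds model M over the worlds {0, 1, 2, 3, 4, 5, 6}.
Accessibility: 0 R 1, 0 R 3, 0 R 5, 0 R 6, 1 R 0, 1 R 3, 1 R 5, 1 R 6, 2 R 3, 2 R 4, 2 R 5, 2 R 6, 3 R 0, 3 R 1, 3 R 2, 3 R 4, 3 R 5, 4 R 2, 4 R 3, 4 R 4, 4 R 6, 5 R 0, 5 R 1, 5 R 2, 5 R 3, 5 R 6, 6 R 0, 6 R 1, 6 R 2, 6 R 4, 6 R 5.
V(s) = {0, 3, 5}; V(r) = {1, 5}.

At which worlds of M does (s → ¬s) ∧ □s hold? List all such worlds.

Let φ = (s → ¬s) ∧ □s. Evaluate φ at each world:
  0 (successors {1, 3, 5, 6}): φ is false.
  1 (successors {0, 3, 5, 6}): φ is false.
  2 (successors {3, 4, 5, 6}): φ is false.
  3 (successors {0, 1, 2, 4, 5}): φ is false.
  4 (successors {2, 3, 4, 6}): φ is false.
  5 (successors {0, 1, 2, 3, 6}): φ is false.
  6 (successors {0, 1, 2, 4, 5}): φ is false.
For instance, at 0:
  At 0: s → ¬s is false, □s is false, so (s → ¬s) ∧ □s is false.
    At 0: □s requires s at every successor {1, 3, 5, 6}.
      s fails at 1, so □s is false at 0.
Satisfying worlds: none.

none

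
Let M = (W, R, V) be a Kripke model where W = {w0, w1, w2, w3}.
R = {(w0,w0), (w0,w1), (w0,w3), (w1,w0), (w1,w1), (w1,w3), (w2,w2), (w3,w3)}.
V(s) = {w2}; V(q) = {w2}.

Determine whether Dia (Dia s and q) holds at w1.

No

At w1: Dia (Dia s and q) requires Dia s and q at some successor in {w0, w1, w3}.
  At w0: Dia s and q is false.
  At w1: Dia s and q is false.
  At w3: Dia s and q is false.
So Dia (Dia s and q) is false at w1.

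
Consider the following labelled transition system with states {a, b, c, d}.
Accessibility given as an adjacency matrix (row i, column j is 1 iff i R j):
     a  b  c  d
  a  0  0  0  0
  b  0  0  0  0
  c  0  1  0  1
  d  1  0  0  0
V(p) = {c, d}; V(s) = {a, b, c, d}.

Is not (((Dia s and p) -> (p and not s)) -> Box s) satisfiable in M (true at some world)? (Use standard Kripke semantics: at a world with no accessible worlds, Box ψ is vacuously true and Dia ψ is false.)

Recall that Box ψ holds at a world iff ψ holds at every accessible world, and Dia ψ holds iff ψ holds at some accessible world.
Let φ = not (((Dia s and p) -> (p and not s)) -> Box s). Evaluate φ at each world:
  a (successors ∅): φ is false.
  b (successors ∅): φ is false.
  c (successors {b, d}): φ is false.
  d (successors {a}): φ is false.
For instance, at c:
  At c: ((Dia s and p) -> (p and not s)) -> Box s is true, so not (((Dia s and p) -> (p and not s)) -> Box s) is false.
    At c: (Dia s and p) -> (p and not s) is false, Box s is true, so ((Dia s and p) -> (p and not s)) -> Box s is true.
      At c: Dia s and p is true, p and not s is false, so (Dia s and p) -> (p and not s) is false.
      At c: Box s requires s at every successor {b, d}.
        At b: s is true.
        At d: s is true.
      So Box s is true at c.

No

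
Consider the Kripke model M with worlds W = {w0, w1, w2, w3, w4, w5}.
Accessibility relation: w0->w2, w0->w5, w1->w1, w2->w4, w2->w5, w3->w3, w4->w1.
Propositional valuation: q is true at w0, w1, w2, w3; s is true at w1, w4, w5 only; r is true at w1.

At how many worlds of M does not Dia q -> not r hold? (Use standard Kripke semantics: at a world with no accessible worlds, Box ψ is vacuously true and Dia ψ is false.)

6

Recall that Dia ψ holds at a world iff ψ holds at some accessible world.
Let φ = not Dia q -> not r. Evaluate φ at each world:
  w0 (successors {w2, w5}): φ is true.
  w1 (successors {w1}): φ is true.
  w2 (successors {w4, w5}): φ is true.
  w3 (successors {w3}): φ is true.
  w4 (successors {w1}): φ is true.
  w5 (successors ∅): φ is true.
For instance, at w2:
  At w2: not Dia q is true, not r is true, so not Dia q -> not r is true.
    At w2: Dia q is false, so not Dia q is true.
      At w2: Dia q requires q at some successor in {w4, w5}.
        At w4: q is false.
        At w5: q is false.
      So Dia q is false at w2.
Satisfying worlds: {w0, w1, w2, w3, w4, w5}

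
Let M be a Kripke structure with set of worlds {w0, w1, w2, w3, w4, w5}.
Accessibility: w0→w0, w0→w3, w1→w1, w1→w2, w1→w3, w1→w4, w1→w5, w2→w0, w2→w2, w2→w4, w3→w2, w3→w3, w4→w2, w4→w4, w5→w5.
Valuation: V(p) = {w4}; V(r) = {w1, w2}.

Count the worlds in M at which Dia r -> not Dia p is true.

Let φ = Dia r -> not Dia p. Evaluate φ at each world:
  w0 (successors {w0, w3}): φ is true.
  w1 (successors {w1, w2, w3, w4, w5}): φ is false.
  w2 (successors {w0, w2, w4}): φ is false.
  w3 (successors {w2, w3}): φ is true.
  w4 (successors {w2, w4}): φ is false.
  w5 (successors {w5}): φ is true.
For instance, at w1:
  At w1: Dia r is true, not Dia p is false, so Dia r -> not Dia p is false.
    At w1: Dia r requires r at some successor in {w1, w2, w3, w4, w5}.
      r holds at w1, so Dia r is true at w1.
    At w1: Dia p is true, so not Dia p is false.
      At w1: Dia p requires p at some successor in {w1, w2, w3, w4, w5}.
        p holds at w4, so Dia p is true at w1.
Satisfying worlds: {w0, w3, w5}

3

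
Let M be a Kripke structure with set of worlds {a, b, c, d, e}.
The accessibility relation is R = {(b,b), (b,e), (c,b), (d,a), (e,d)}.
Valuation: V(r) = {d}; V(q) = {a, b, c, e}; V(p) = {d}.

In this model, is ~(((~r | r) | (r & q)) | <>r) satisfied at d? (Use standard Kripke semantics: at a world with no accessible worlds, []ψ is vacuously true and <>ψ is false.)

At d: ((~r | r) | (r & q)) | <>r is true, so ~(((~r | r) | (r & q)) | <>r) is false.
  At d: (~r | r) | (r & q) is true, <>r is false, so ((~r | r) | (r & q)) | <>r is true.
    At d: <>r requires r at some successor in {a}.
      At a: r is false.
    So <>r is false at d.

No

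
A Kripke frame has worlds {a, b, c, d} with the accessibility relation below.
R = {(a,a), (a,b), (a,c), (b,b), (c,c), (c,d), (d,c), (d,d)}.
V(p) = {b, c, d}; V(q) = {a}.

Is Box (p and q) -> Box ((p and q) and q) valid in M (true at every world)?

Recall that Box ψ holds at a world iff ψ holds at every accessible world, and Dia ψ holds iff ψ holds at some accessible world.
Let φ = Box (p and q) -> Box ((p and q) and q). Evaluate φ at each world:
  a (successors {a, b, c}): φ is true.
  b (successors {b}): φ is true.
  c (successors {c, d}): φ is true.
  d (successors {c, d}): φ is true.
For instance, at c:
  At c: Box (p and q) is false, Box ((p and q) and q) is false, so Box (p and q) -> Box ((p and q) and q) is true.
    At c: Box (p and q) requires p and q at every successor {c, d}.
      p and q fails at c, so Box (p and q) is false at c.
    At c: Box ((p and q) and q) requires (p and q) and q at every successor {c, d}.
      (p and q) and q fails at c, so Box ((p and q) and q) is false at c.

Yes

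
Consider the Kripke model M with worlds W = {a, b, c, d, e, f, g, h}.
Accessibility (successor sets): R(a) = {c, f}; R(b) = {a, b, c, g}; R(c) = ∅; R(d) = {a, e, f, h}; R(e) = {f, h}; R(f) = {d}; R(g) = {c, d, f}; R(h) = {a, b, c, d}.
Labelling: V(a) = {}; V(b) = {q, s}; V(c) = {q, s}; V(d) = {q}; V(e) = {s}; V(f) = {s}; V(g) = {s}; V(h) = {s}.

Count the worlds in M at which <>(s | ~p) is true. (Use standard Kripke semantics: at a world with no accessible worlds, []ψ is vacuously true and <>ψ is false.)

7

Let φ = <>(s | ~p). Evaluate φ at each world:
  a (successors {c, f}): φ is true.
  b (successors {a, b, c, g}): φ is true.
  c (successors ∅): φ is false.
  d (successors {a, e, f, h}): φ is true.
  e (successors {f, h}): φ is true.
  f (successors {d}): φ is true.
  g (successors {c, d, f}): φ is true.
  h (successors {a, b, c, d}): φ is true.
For instance, at d:
  At d: <>(s | ~p) requires s | ~p at some successor in {a, e, f, h}.
    s | ~p holds at a, so <>(s | ~p) is true at d.
Satisfying worlds: {a, b, d, e, f, g, h}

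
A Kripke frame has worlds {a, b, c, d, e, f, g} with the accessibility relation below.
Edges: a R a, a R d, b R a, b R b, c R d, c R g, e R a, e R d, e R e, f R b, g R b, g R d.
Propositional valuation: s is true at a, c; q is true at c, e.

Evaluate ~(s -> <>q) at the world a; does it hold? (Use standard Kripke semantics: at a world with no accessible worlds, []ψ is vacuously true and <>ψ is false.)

At a: s -> <>q is false, so ~(s -> <>q) is true.
  At a: s is true, <>q is false, so s -> <>q is false.
    At a: <>q requires q at some successor in {a, d}.
      At a: q is false.
      At d: q is false.
    So <>q is false at a.

Yes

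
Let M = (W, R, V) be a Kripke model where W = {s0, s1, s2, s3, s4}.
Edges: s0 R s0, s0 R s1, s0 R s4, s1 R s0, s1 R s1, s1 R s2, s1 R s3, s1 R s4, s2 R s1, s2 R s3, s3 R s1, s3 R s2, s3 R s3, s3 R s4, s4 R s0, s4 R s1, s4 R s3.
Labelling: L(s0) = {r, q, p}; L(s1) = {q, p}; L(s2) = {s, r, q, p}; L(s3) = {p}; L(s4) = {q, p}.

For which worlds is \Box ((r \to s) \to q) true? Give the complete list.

Let φ = \Box ((r \to s) \to q). Evaluate φ at each world:
  s0 (successors {s0, s1, s4}): φ is true.
  s1 (successors {s0, s1, s2, s3, s4}): φ is false.
  s2 (successors {s1, s3}): φ is false.
  s3 (successors {s1, s2, s3, s4}): φ is false.
  s4 (successors {s0, s1, s3}): φ is false.
For instance, at s0:
  At s0: \Box ((r \to s) \to q) requires (r \to s) \to q at every successor {s0, s1, s4}.
    At s0: (r \to s) \to q is true.
    At s1: (r \to s) \to q is true.
    At s4: (r \to s) \to q is true.
  So \Box ((r \to s) \to q) is true at s0.
Satisfying worlds: {s0}

s0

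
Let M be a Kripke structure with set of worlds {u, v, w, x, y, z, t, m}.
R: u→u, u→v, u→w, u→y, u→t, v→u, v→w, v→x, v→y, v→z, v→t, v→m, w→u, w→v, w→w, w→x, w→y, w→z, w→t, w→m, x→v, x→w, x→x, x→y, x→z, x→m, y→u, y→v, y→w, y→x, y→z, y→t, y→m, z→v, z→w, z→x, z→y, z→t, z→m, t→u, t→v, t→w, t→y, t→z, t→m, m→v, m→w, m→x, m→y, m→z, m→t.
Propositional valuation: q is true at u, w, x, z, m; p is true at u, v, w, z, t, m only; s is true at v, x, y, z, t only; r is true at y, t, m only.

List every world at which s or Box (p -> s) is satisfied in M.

Recall that Box ψ holds at a world iff ψ holds at every accessible world, and Dia ψ holds iff ψ holds at some accessible world.
Let φ = s or Box (p -> s). Evaluate φ at each world:
  u (successors {u, v, w, y, t}): φ is false.
  v (successors {u, w, x, y, z, t, m}): φ is true.
  w (successors {u, v, w, x, y, z, t, m}): φ is false.
  x (successors {v, w, x, y, z, m}): φ is true.
  y (successors {u, v, w, x, z, t, m}): φ is true.
  z (successors {v, w, x, y, t, m}): φ is true.
  t (successors {u, v, w, y, z, m}): φ is true.
  m (successors {v, w, x, y, z, t}): φ is false.
For instance, at y:
  At y: s is true, Box (p -> s) is false, so s or Box (p -> s) is true.
    At y: Box (p -> s) requires p -> s at every successor {u, v, w, x, z, t, m}.
      p -> s fails at u, so Box (p -> s) is false at y.
Satisfying worlds: {v, x, y, z, t}

v, x, y, z, t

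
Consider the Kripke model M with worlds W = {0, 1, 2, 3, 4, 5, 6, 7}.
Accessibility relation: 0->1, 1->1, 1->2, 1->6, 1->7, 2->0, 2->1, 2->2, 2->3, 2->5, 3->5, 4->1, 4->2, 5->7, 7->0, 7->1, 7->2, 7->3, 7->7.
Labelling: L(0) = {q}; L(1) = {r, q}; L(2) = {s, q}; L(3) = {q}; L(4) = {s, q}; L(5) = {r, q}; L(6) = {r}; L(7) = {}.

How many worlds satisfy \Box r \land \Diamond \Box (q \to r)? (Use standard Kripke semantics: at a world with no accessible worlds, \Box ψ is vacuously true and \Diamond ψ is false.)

1

Recall that \Box ψ holds at a world iff ψ holds at every accessible world, and \Diamond ψ holds iff ψ holds at some accessible world.
Let φ = \Box r \land \Diamond \Box (q \to r). Evaluate φ at each world:
  0 (successors {1}): φ is false.
  1 (successors {1, 2, 6, 7}): φ is false.
  2 (successors {0, 1, 2, 3, 5}): φ is false.
  3 (successors {5}): φ is true.
  4 (successors {1, 2}): φ is false.
  5 (successors {7}): φ is false.
  6 (successors ∅): φ is false.
  7 (successors {0, 1, 2, 3, 7}): φ is false.
For instance, at 0:
  At 0: \Box r is true, \Diamond \Box (q \to r) is false, so \Box r \land \Diamond \Box (q \to r) is false.
    At 0: \Box r requires r at every successor {1}.
      At 1: r is true.
    So \Box r is true at 0.
    At 0: \Diamond \Box (q \to r) requires \Box (q \to r) at some successor in {1}.
      At 1: \Box (q \to r) is false.
    So \Diamond \Box (q \to r) is false at 0.
Satisfying worlds: {3}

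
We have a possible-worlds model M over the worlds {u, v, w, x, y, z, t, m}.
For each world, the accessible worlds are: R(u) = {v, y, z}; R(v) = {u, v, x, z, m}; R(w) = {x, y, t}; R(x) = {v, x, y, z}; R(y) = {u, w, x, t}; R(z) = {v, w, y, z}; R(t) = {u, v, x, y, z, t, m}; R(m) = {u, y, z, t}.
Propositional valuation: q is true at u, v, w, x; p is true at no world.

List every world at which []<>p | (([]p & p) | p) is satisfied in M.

none

Recall that []ψ holds at a world iff ψ holds at every accessible world, and <>ψ holds iff ψ holds at some accessible world.
Let φ = []<>p | (([]p & p) | p). Evaluate φ at each world:
  u (successors {v, y, z}): φ is false.
  v (successors {u, v, x, z, m}): φ is false.
  w (successors {x, y, t}): φ is false.
  x (successors {v, x, y, z}): φ is false.
  y (successors {u, w, x, t}): φ is false.
  z (successors {v, w, y, z}): φ is false.
  t (successors {u, v, x, y, z, t, m}): φ is false.
  m (successors {u, y, z, t}): φ is false.
For instance, at v:
  At v: []<>p is false, ([]p & p) | p is false, so []<>p | (([]p & p) | p) is false.
    At v: []<>p requires <>p at every successor {u, v, x, z, m}.
      <>p fails at u, so []<>p is false at v.
    At v: []p & p is false, p is false, so ([]p & p) | p is false.
      At v: []p is false, p is false, so []p & p is false.
Satisfying worlds: none.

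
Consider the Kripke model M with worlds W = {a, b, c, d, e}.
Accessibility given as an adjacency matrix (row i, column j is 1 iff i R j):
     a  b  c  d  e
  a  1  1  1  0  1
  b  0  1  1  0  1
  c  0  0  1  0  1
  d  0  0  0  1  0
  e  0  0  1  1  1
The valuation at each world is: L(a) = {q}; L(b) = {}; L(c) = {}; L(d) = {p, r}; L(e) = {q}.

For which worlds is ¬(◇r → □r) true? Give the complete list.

Let φ = ¬(◇r → □r). Evaluate φ at each world:
  a (successors {a, b, c, e}): φ is false.
  b (successors {b, c, e}): φ is false.
  c (successors {c, e}): φ is false.
  d (successors {d}): φ is false.
  e (successors {c, d, e}): φ is true.
For instance, at a:
  At a: ◇r → □r is true, so ¬(◇r → □r) is false.
    At a: ◇r is false, □r is false, so ◇r → □r is true.
      At a: ◇r requires r at some successor in {a, b, c, e}.
        At a: r is false.
        At b: r is false.
        At c: r is false.
        At e: r is false.
      So ◇r is false at a.
      At a: □r requires r at every successor {a, b, c, e}.
        r fails at a, so □r is false at a.
Satisfying worlds: {e}

e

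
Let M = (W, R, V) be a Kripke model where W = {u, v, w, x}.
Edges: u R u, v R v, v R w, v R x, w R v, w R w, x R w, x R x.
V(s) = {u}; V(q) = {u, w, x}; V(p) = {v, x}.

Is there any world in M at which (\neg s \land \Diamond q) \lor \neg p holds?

Yes

Let φ = (\neg s \land \Diamond q) \lor \neg p. Evaluate φ at each world:
  u (successors {u}): φ is true.
  v (successors {v, w, x}): φ is true.
  w (successors {v, w}): φ is true.
  x (successors {w, x}): φ is true.
Detail at u (witness):
  At u: \neg s \land \Diamond q is false, \neg p is true, so (\neg s \land \Diamond q) \lor \neg p is true.
    At u: \neg s is false, \Diamond q is true, so \neg s \land \Diamond q is false.
      At u: \Diamond q requires q at some successor in {u}.
        q holds at u, so \Diamond q is true at u.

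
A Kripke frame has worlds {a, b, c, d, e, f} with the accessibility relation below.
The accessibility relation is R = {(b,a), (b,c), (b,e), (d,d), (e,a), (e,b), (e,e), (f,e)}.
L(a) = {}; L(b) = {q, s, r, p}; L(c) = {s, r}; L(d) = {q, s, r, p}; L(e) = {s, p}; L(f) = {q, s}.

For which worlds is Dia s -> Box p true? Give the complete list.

a, c, d, f

Let φ = Dia s -> Box p. Evaluate φ at each world:
  a (successors ∅): φ is true.
  b (successors {a, c, e}): φ is false.
  c (successors ∅): φ is true.
  d (successors {d}): φ is true.
  e (successors {a, b, e}): φ is false.
  f (successors {e}): φ is true.
For instance, at f:
  At f: Dia s is true, Box p is true, so Dia s -> Box p is true.
    At f: Dia s requires s at some successor in {e}.
      s holds at e, so Dia s is true at f.
    At f: Box p requires p at every successor {e}.
      At e: p is true.
    So Box p is true at f.
Satisfying worlds: {a, c, d, f}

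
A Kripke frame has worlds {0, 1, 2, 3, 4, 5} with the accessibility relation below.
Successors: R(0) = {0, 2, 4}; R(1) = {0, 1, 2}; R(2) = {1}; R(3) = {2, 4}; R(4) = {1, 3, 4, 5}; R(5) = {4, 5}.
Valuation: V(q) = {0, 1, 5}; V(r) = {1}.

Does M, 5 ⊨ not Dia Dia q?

Recall that Dia ψ holds at a world iff ψ holds at some accessible world.
At 5: Dia Dia q is true, so not Dia Dia q is false.
  At 5: Dia Dia q requires Dia q at some successor in {4, 5}.
    Dia q holds at 4, so Dia Dia q is true at 5.
      At 4: Dia q requires q at some successor in {1, 3, 4, 5}.
        q holds at 1, so Dia q is true at 4.

No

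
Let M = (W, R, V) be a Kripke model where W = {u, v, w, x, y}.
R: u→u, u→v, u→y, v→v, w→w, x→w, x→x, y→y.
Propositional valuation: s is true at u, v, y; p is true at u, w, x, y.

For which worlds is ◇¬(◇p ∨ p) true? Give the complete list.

u, v

Let φ = ◇¬(◇p ∨ p). Evaluate φ at each world:
  u (successors {u, v, y}): φ is true.
  v (successors {v}): φ is true.
  w (successors {w}): φ is false.
  x (successors {w, x}): φ is false.
  y (successors {y}): φ is false.
For instance, at x:
  At x: ◇¬(◇p ∨ p) requires ¬(◇p ∨ p) at some successor in {w, x}.
    At w: ¬(◇p ∨ p) is false.
    At x: ¬(◇p ∨ p) is false.
  So ◇¬(◇p ∨ p) is false at x.
Satisfying worlds: {u, v}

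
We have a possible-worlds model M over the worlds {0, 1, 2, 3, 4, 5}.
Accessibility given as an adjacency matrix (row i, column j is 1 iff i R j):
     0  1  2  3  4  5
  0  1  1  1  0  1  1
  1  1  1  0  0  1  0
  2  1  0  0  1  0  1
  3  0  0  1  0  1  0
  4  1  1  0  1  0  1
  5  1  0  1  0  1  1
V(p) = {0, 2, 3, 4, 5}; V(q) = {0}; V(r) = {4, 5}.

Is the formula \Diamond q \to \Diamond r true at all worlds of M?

Let φ = \Diamond q \to \Diamond r. Evaluate φ at each world:
  0 (successors {0, 1, 2, 4, 5}): φ is true.
  1 (successors {0, 1, 4}): φ is true.
  2 (successors {0, 3, 5}): φ is true.
  3 (successors {2, 4}): φ is true.
  4 (successors {0, 1, 3, 5}): φ is true.
  5 (successors {0, 2, 4, 5}): φ is true.
For instance, at 5:
  At 5: \Diamond q is true, \Diamond r is true, so \Diamond q \to \Diamond r is true.
    At 5: \Diamond q requires q at some successor in {0, 2, 4, 5}.
      q holds at 0, so \Diamond q is true at 5.
    At 5: \Diamond r requires r at some successor in {0, 2, 4, 5}.
      r holds at 4, so \Diamond r is true at 5.

Yes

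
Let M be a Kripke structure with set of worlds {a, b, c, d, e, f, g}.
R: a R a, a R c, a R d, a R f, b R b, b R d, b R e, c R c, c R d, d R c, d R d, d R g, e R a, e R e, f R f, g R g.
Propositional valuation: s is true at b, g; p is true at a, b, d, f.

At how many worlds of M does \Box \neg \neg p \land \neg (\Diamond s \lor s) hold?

Let φ = \Box \neg \neg p \land \neg (\Diamond s \lor s). Evaluate φ at each world:
  a (successors {a, c, d, f}): φ is false.
  b (successors {b, d, e}): φ is false.
  c (successors {c, d}): φ is false.
  d (successors {c, d, g}): φ is false.
  e (successors {a, e}): φ is false.
  f (successors {f}): φ is true.
  g (successors {g}): φ is false.
For instance, at g:
  At g: \Box \neg \neg p is false, \neg (\Diamond s \lor s) is false, so \Box \neg \neg p \land \neg (\Diamond s \lor s) is false.
    At g: \Box \neg \neg p requires \neg \neg p at every successor {g}.
      \neg \neg p fails at g, so \Box \neg \neg p is false at g.
    At g: \Diamond s \lor s is true, so \neg (\Diamond s \lor s) is false.
      At g: \Diamond s is true, s is true, so \Diamond s \lor s is true.
Satisfying worlds: {f}

1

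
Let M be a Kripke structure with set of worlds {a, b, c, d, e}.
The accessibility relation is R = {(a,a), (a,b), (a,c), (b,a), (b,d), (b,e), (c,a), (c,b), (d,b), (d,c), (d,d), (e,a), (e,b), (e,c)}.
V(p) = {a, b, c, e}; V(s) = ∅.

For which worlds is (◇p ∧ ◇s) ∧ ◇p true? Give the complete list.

none

Let φ = (◇p ∧ ◇s) ∧ ◇p. Evaluate φ at each world:
  a (successors {a, b, c}): φ is false.
  b (successors {a, d, e}): φ is false.
  c (successors {a, b}): φ is false.
  d (successors {b, c, d}): φ is false.
  e (successors {a, b, c}): φ is false.
For instance, at c:
  At c: ◇p ∧ ◇s is false, ◇p is true, so (◇p ∧ ◇s) ∧ ◇p is false.
    At c: ◇p is true, ◇s is false, so ◇p ∧ ◇s is false.
      At c: ◇p requires p at some successor in {a, b}.
        p holds at a, so ◇p is true at c.
      At c: ◇s requires s at some successor in {a, b}.
        At a: s is false.
        At b: s is false.
      So ◇s is false at c.
    At c: ◇p requires p at some successor in {a, b}.
      p holds at a, so ◇p is true at c.
Satisfying worlds: none.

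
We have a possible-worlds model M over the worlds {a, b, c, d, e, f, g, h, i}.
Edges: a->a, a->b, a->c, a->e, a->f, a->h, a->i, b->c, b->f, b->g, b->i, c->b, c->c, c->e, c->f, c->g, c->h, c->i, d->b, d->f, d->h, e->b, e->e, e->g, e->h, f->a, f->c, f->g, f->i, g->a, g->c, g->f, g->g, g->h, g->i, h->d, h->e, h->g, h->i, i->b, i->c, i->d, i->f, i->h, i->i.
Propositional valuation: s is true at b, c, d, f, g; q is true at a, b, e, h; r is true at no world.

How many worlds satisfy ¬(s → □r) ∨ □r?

5

Recall that □ψ holds at a world iff ψ holds at every accessible world, and ◇ψ holds iff ψ holds at some accessible world.
Let φ = ¬(s → □r) ∨ □r. Evaluate φ at each world:
  a (successors {a, b, c, e, f, h, i}): φ is false.
  b (successors {c, f, g, i}): φ is true.
  c (successors {b, c, e, f, g, h, i}): φ is true.
  d (successors {b, f, h}): φ is true.
  e (successors {b, e, g, h}): φ is false.
  f (successors {a, c, g, i}): φ is true.
  g (successors {a, c, f, g, h, i}): φ is true.
  h (successors {d, e, g, i}): φ is false.
  i (successors {b, c, d, f, h, i}): φ is false.
For instance, at c:
  At c: ¬(s → □r) is true, □r is false, so ¬(s → □r) ∨ □r is true.
    At c: s → □r is false, so ¬(s → □r) is true.
      At c: s is true, □r is false, so s → □r is false.
    At c: □r requires r at every successor {b, c, e, f, g, h, i}.
      r fails at b, so □r is false at c.
Satisfying worlds: {b, c, d, f, g}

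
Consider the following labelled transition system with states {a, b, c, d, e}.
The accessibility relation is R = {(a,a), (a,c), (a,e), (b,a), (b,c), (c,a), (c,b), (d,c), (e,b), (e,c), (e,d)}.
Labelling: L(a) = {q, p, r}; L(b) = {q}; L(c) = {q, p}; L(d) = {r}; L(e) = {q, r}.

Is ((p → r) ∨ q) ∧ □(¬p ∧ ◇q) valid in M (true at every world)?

Let φ = ((p → r) ∨ q) ∧ □(¬p ∧ ◇q). Evaluate φ at each world:
  a (successors {a, c, e}): φ is false.
  b (successors {a, c}): φ is false.
  c (successors {a, b}): φ is false.
  d (successors {c}): φ is false.
  e (successors {b, c, d}): φ is false.
Detail at a (counterexample):
  At a: (p → r) ∨ q is true, □(¬p ∧ ◇q) is false, so ((p → r) ∨ q) ∧ □(¬p ∧ ◇q) is false.
    At a: □(¬p ∧ ◇q) requires ¬p ∧ ◇q at every successor {a, c, e}.
      ¬p ∧ ◇q fails at a, so □(¬p ∧ ◇q) is false at a.

No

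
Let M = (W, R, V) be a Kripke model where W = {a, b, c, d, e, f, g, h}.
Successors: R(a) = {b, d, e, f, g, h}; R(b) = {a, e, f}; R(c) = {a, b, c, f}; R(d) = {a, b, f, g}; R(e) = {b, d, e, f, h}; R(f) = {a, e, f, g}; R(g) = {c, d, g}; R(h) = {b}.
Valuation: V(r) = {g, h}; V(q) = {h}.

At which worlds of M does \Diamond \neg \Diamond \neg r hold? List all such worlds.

Let φ = \Diamond \neg \Diamond \neg r. Evaluate φ at each world:
  a (successors {b, d, e, f, g, h}): φ is false.
  b (successors {a, e, f}): φ is false.
  c (successors {a, b, c, f}): φ is false.
  d (successors {a, b, f, g}): φ is false.
  e (successors {b, d, e, f, h}): φ is false.
  f (successors {a, e, f, g}): φ is false.
  g (successors {c, d, g}): φ is false.
  h (successors {b}): φ is false.
For instance, at c:
  At c: \Diamond \neg \Diamond \neg r requires \neg \Diamond \neg r at some successor in {a, b, c, f}.
    At a: \neg \Diamond \neg r is false.
    At b: \neg \Diamond \neg r is false.
    At c: \neg \Diamond \neg r is false.
    At f: \neg \Diamond \neg r is false.
  So \Diamond \neg \Diamond \neg r is false at c.
Satisfying worlds: none.

none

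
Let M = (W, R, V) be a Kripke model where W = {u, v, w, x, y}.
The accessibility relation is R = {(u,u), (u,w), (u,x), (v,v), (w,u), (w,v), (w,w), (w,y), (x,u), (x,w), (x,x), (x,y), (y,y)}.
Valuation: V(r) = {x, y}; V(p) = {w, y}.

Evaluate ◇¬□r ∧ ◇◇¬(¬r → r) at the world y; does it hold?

No

At y: ◇¬□r is false, ◇◇¬(¬r → r) is false, so ◇¬□r ∧ ◇◇¬(¬r → r) is false.
  At y: ◇¬□r requires ¬□r at some successor in {y}.
    At y: ¬□r is false.
  So ◇¬□r is false at y.
  At y: ◇◇¬(¬r → r) requires ◇¬(¬r → r) at some successor in {y}.
    At y: ◇¬(¬r → r) is false.
  So ◇◇¬(¬r → r) is false at y.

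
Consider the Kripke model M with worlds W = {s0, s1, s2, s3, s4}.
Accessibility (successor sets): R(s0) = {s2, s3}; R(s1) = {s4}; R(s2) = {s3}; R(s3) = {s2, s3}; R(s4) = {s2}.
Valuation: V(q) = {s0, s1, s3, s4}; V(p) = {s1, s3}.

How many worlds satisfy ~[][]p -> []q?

3

Let φ = ~[][]p -> []q. Evaluate φ at each world:
  s0 (successors {s2, s3}): φ is false.
  s1 (successors {s4}): φ is true.
  s2 (successors {s3}): φ is true.
  s3 (successors {s2, s3}): φ is false.
  s4 (successors {s2}): φ is true.
For instance, at s0:
  At s0: ~[][]p is true, []q is false, so ~[][]p -> []q is false.
    At s0: [][]p is false, so ~[][]p is true.
      At s0: [][]p requires []p at every successor {s2, s3}.
        []p fails at s3, so [][]p is false at s0.
    At s0: []q requires q at every successor {s2, s3}.
      q fails at s2, so []q is false at s0.
Satisfying worlds: {s1, s2, s4}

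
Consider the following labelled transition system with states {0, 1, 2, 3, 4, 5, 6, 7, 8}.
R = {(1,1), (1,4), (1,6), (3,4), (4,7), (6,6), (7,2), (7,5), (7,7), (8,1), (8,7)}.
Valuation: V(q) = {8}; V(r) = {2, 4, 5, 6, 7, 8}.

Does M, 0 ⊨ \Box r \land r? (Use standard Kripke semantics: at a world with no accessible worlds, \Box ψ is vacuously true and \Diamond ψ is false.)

Recall that \Box ψ holds at a world iff ψ holds at every accessible world, and \Diamond ψ holds iff ψ holds at some accessible world.
At 0: \Box r is true, r is false, so \Box r \land r is false.
  At 0: no accessible worlds, so \Box r holds vacuously.

No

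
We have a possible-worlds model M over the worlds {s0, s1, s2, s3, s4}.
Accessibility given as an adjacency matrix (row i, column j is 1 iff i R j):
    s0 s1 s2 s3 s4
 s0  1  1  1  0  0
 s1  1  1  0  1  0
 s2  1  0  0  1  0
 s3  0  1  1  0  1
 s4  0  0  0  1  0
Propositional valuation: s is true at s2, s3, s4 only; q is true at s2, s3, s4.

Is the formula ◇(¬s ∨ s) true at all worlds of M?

Let φ = ◇(¬s ∨ s). Evaluate φ at each world:
  s0 (successors {s0, s1, s2}): φ is true.
  s1 (successors {s0, s1, s3}): φ is true.
  s2 (successors {s0, s3}): φ is true.
  s3 (successors {s1, s2, s4}): φ is true.
  s4 (successors {s3}): φ is true.
For instance, at s0:
  At s0: ◇(¬s ∨ s) requires ¬s ∨ s at some successor in {s0, s1, s2}.
    ¬s ∨ s holds at s0, so ◇(¬s ∨ s) is true at s0.

Yes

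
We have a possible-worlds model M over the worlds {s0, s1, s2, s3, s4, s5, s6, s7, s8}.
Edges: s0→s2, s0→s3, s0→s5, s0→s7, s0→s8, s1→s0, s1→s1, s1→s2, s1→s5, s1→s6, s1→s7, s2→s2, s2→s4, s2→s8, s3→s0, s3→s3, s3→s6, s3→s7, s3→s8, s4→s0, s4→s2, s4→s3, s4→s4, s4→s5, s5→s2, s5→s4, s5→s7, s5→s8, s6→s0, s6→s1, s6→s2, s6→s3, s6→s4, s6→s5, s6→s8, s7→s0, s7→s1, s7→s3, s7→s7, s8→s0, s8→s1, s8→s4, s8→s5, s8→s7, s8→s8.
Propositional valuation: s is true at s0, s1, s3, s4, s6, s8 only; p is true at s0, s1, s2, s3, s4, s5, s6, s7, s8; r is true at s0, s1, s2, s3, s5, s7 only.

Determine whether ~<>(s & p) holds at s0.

No

At s0: <>(s & p) is true, so ~<>(s & p) is false.
  At s0: <>(s & p) requires s & p at some successor in {s2, s3, s5, s7, s8}.
    s & p holds at s3, so <>(s & p) is true at s0.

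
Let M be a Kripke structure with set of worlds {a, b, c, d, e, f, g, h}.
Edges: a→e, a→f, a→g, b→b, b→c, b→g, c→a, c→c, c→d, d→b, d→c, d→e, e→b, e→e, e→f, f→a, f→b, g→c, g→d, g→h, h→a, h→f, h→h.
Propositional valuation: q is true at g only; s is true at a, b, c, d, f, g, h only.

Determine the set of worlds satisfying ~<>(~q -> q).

Recall that <>ψ holds at a world iff ψ holds at some accessible world.
Let φ = ~<>(~q -> q). Evaluate φ at each world:
  a (successors {e, f, g}): φ is false.
  b (successors {b, c, g}): φ is false.
  c (successors {a, c, d}): φ is true.
  d (successors {b, c, e}): φ is true.
  e (successors {b, e, f}): φ is true.
  f (successors {a, b}): φ is true.
  g (successors {c, d, h}): φ is true.
  h (successors {a, f, h}): φ is true.
For instance, at f:
  At f: <>(~q -> q) is false, so ~<>(~q -> q) is true.
    At f: <>(~q -> q) requires ~q -> q at some successor in {a, b}.
      At a: ~q -> q is false.
      At b: ~q -> q is false.
    So <>(~q -> q) is false at f.
Satisfying worlds: {c, d, e, f, g, h}

c, d, e, f, g, h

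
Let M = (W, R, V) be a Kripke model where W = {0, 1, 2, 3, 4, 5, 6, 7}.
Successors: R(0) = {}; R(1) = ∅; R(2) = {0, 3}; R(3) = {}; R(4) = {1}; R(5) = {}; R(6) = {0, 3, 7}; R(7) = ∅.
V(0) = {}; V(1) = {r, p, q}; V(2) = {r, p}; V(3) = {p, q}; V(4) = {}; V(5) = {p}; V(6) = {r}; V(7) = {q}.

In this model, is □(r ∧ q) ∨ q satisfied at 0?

Yes

Recall that □ψ holds at a world iff ψ holds at every accessible world, and ◇ψ holds iff ψ holds at some accessible world.
At 0: □(r ∧ q) is true, q is false, so □(r ∧ q) ∨ q is true.
  At 0: no accessible worlds, so □(r ∧ q) holds vacuously.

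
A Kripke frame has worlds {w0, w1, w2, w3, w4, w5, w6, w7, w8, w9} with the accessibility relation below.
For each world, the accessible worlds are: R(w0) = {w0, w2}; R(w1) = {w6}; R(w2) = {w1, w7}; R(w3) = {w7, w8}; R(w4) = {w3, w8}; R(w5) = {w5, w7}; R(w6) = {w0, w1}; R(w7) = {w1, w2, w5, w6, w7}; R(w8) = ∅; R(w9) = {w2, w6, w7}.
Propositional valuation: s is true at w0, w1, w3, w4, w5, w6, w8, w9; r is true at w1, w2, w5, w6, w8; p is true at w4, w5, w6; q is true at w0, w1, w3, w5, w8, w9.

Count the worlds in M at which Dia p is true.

4

Let φ = Dia p. Evaluate φ at each world:
  w0 (successors {w0, w2}): φ is false.
  w1 (successors {w6}): φ is true.
  w2 (successors {w1, w7}): φ is false.
  w3 (successors {w7, w8}): φ is false.
  w4 (successors {w3, w8}): φ is false.
  w5 (successors {w5, w7}): φ is true.
  w6 (successors {w0, w1}): φ is false.
  w7 (successors {w1, w2, w5, w6, w7}): φ is true.
  w8 (successors ∅): φ is false.
  w9 (successors {w2, w6, w7}): φ is true.
For instance, at w1:
  At w1: Dia p requires p at some successor in {w6}.
    p holds at w6, so Dia p is true at w1.
Satisfying worlds: {w1, w5, w7, w9}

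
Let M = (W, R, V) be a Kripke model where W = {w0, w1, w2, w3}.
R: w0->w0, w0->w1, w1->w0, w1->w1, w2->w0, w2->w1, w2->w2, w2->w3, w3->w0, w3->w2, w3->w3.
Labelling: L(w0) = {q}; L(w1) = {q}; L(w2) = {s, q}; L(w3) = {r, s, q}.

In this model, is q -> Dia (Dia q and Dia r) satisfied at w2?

At w2: q is true, Dia (Dia q and Dia r) is true, so q -> Dia (Dia q and Dia r) is true.
  At w2: Dia (Dia q and Dia r) requires Dia q and Dia r at some successor in {w0, w1, w2, w3}.
    Dia q and Dia r holds at w2, so Dia (Dia q and Dia r) is true at w2.
      At w2: Dia q is true, Dia r is true, so Dia q and Dia r is true.

Yes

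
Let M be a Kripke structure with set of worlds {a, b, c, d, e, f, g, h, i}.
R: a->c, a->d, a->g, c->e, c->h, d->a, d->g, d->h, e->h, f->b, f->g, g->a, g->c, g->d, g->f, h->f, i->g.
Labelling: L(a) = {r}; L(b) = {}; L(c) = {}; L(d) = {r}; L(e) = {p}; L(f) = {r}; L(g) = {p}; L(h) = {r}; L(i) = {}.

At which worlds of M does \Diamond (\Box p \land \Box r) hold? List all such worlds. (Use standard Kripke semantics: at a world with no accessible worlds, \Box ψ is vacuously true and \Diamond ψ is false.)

Recall that \Box ψ holds at a world iff ψ holds at every accessible world, and \Diamond ψ holds iff ψ holds at some accessible world.
Let φ = \Diamond (\Box p \land \Box r). Evaluate φ at each world:
  a (successors {c, d, g}): φ is false.
  b (successors ∅): φ is false.
  c (successors {e, h}): φ is false.
  d (successors {a, g, h}): φ is false.
  e (successors {h}): φ is false.
  f (successors {b, g}): φ is true.
  g (successors {a, c, d, f}): φ is false.
  h (successors {f}): φ is false.
  i (successors {g}): φ is false.
For instance, at e:
  At e: \Diamond (\Box p \land \Box r) requires \Box p \land \Box r at some successor in {h}.
    At h: \Box p \land \Box r is false.
  So \Diamond (\Box p \land \Box r) is false at e.
Satisfying worlds: {f}

f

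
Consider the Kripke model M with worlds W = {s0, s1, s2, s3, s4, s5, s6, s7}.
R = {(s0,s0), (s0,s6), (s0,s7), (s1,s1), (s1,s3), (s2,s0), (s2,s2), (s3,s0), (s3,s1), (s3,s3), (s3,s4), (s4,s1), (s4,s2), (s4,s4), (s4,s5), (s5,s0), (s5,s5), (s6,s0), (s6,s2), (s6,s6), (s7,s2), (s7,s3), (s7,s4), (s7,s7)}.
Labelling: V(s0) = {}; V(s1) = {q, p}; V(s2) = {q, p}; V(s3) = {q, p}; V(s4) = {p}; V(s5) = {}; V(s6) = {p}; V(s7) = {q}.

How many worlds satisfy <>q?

7

Recall that <>ψ holds at a world iff ψ holds at some accessible world.
Let φ = <>q. Evaluate φ at each world:
  s0 (successors {s0, s6, s7}): φ is true.
  s1 (successors {s1, s3}): φ is true.
  s2 (successors {s0, s2}): φ is true.
  s3 (successors {s0, s1, s3, s4}): φ is true.
  s4 (successors {s1, s2, s4, s5}): φ is true.
  s5 (successors {s0, s5}): φ is false.
  s6 (successors {s0, s2, s6}): φ is true.
  s7 (successors {s2, s3, s4, s7}): φ is true.
For instance, at s7:
  At s7: <>q requires q at some successor in {s2, s3, s4, s7}.
    q holds at s2, so <>q is true at s7.
Satisfying worlds: {s0, s1, s2, s3, s4, s6, s7}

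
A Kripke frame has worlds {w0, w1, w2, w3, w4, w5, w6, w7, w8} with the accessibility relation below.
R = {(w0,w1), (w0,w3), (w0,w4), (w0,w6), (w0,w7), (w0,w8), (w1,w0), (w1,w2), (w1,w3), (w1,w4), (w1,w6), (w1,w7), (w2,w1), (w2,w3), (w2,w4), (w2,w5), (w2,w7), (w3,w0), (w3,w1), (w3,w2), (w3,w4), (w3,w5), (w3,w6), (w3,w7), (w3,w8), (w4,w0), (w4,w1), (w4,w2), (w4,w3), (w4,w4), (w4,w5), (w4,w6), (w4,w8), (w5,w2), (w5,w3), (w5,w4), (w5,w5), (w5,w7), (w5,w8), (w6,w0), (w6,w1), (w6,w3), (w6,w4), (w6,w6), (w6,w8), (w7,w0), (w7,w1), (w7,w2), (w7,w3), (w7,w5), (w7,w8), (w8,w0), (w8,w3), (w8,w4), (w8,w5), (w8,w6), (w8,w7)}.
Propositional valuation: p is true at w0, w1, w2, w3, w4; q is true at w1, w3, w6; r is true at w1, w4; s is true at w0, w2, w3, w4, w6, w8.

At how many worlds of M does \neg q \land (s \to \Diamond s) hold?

6

Recall that \Diamond ψ holds at a world iff ψ holds at some accessible world.
Let φ = \neg q \land (s \to \Diamond s). Evaluate φ at each world:
  w0 (successors {w1, w3, w4, w6, w7, w8}): φ is true.
  w1 (successors {w0, w2, w3, w4, w6, w7}): φ is false.
  w2 (successors {w1, w3, w4, w5, w7}): φ is true.
  w3 (successors {w0, w1, w2, w4, w5, w6, w7, w8}): φ is false.
  w4 (successors {w0, w1, w2, w3, w4, w5, w6, w8}): φ is true.
  w5 (successors {w2, w3, w4, w5, w7, w8}): φ is true.
  w6 (successors {w0, w1, w3, w4, w6, w8}): φ is false.
  w7 (successors {w0, w1, w2, w3, w5, w8}): φ is true.
  w8 (successors {w0, w3, w4, w5, w6, w7}): φ is true.
For instance, at w1:
  At w1: \neg q is false, s \to \Diamond s is true, so \neg q \land (s \to \Diamond s) is false.
    At w1: s is false, \Diamond s is true, so s \to \Diamond s is true.
      At w1: \Diamond s requires s at some successor in {w0, w2, w3, w4, w6, w7}.
        s holds at w0, so \Diamond s is true at w1.
Satisfying worlds: {w0, w2, w4, w5, w7, w8}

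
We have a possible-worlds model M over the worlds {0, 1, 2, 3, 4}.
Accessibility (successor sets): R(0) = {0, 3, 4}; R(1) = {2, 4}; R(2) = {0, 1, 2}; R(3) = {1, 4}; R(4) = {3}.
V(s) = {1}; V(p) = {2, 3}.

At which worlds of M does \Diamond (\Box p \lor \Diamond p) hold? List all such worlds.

Let φ = \Diamond (\Box p \lor \Diamond p). Evaluate φ at each world:
  0 (successors {0, 3, 4}): φ is true.
  1 (successors {2, 4}): φ is true.
  2 (successors {0, 1, 2}): φ is true.
  3 (successors {1, 4}): φ is true.
  4 (successors {3}): φ is false.
For instance, at 3:
  At 3: \Diamond (\Box p \lor \Diamond p) requires \Box p \lor \Diamond p at some successor in {1, 4}.
    \Box p \lor \Diamond p holds at 1, so \Diamond (\Box p \lor \Diamond p) is true at 3.
      At 1: \Box p is false, \Diamond p is true, so \Box p \lor \Diamond p is true.
Satisfying worlds: {0, 1, 2, 3}

0, 1, 2, 3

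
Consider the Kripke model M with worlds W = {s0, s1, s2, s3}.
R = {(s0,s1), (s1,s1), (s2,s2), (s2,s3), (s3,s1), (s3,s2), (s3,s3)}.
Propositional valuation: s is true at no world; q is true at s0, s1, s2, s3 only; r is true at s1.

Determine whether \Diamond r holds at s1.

Recall that \Diamond ψ holds at a world iff ψ holds at some accessible world.
At s1: \Diamond r requires r at some successor in {s1}.
  r holds at s1, so \Diamond r is true at s1.

Yes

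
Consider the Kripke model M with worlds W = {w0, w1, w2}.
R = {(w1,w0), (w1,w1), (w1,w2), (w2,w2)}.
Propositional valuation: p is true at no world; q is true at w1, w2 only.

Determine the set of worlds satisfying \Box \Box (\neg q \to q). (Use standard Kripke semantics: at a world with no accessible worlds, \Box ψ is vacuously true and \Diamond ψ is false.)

w0, w2

Let φ = \Box \Box (\neg q \to q). Evaluate φ at each world:
  w0 (successors ∅): φ is true.
  w1 (successors {w0, w1, w2}): φ is false.
  w2 (successors {w2}): φ is true.
For instance, at w1:
  At w1: \Box \Box (\neg q \to q) requires \Box (\neg q \to q) at every successor {w0, w1, w2}.
    \Box (\neg q \to q) fails at w1, so \Box \Box (\neg q \to q) is false at w1.
      At w1: \Box (\neg q \to q) requires \neg q \to q at every successor {w0, w1, w2}.
        \neg q \to q fails at w0, so \Box (\neg q \to q) is false at w1.
Satisfying worlds: {w0, w2}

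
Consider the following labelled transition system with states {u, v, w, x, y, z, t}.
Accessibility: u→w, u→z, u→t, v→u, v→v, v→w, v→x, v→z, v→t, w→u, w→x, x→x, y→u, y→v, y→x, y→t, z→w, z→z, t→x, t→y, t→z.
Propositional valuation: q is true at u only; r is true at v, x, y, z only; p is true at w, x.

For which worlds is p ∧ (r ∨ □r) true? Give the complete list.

Let φ = p ∧ (r ∨ □r). Evaluate φ at each world:
  u (successors {w, z, t}): φ is false.
  v (successors {u, v, w, x, z, t}): φ is false.
  w (successors {u, x}): φ is false.
  x (successors {x}): φ is true.
  y (successors {u, v, x, t}): φ is false.
  z (successors {w, z}): φ is false.
  t (successors {x, y, z}): φ is false.
For instance, at t:
  At t: p is false, r ∨ □r is true, so p ∧ (r ∨ □r) is false.
    At t: r is false, □r is true, so r ∨ □r is true.
      At t: □r requires r at every successor {x, y, z}.
        At x: r is true.
        At y: r is true.
        At z: r is true.
      So □r is true at t.
Satisfying worlds: {x}

x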